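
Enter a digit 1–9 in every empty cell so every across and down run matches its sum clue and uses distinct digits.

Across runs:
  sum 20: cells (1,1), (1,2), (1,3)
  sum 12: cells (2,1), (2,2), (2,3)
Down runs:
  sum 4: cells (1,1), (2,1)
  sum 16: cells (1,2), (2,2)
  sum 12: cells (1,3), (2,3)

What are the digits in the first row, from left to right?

4 in 2 cells must be {1,3}; 16 in 2 cells must be {7,9}.
The 20 across and the 4 down share only 3, so (1,1) = 3.
Given what's placed, (1,2) must be 9 to fit the 20 across and 16 down.
(1,3) = 20 − 12 = 8 completes the 20 across.
(2,1) = 4 − 3 = 1 completes the 4 down.
(2,2) = 16 − 9 = 7 completes the 16 down.
(2,3) = 12 − 8 = 4 completes the 12 across.

3 9 8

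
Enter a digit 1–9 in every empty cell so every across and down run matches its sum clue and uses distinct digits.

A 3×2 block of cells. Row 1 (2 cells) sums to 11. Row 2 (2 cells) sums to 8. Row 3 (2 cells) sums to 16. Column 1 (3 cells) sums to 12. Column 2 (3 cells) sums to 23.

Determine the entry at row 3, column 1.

16 in 2 cells must be {7,9}; 23 in 3 cells must be {6,8,9}.
The 8 across and the 23 down share only 6, so (2,2) = 6.
Given what's placed, (3,2) must be 9 to fit the 16 across and 23 down.
(1,2) = 23 − 15 = 8 completes the 23 down.
(2,1) = 8 − 6 = 2 completes the 8 across.
(3,1) = 16 − 9 = 7 completes the 16 across.
(1,1) = 11 − 8 = 3 completes the 11 across.

7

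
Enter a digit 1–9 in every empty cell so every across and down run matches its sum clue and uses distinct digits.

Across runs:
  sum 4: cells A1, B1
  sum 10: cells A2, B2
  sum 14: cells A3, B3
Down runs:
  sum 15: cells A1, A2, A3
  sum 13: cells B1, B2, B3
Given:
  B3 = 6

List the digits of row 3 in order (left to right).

8 6

4 in 2 cells must be {1,3}.
Given what's placed, B1 must be 3 to fit the 4 across and 13 down.
B2 = 13 − 9 = 4 completes the 13 down.
A3 = 14 − 6 = 8 completes the 14 across.
A1 = 4 − 3 = 1 completes the 4 across.
A2 = 10 − 4 = 6 completes the 10 across.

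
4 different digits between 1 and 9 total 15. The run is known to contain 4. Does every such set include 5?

No

Counterexample: {1,2,4,8} sums to 15 under that restriction without using 5.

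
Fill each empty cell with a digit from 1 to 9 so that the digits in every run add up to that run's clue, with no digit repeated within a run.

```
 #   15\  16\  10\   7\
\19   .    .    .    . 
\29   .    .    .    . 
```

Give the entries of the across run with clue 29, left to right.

8 7 9 5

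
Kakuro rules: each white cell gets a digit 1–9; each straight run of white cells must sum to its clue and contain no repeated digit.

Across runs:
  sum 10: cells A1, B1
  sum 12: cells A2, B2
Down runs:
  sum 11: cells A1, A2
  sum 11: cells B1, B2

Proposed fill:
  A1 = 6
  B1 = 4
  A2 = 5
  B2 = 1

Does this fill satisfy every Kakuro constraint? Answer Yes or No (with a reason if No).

No — the across run A2–B2 sums to 6, not 12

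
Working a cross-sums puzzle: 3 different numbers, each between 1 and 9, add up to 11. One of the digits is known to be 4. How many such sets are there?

2

3 distinct digits from 1–9 sum between 6 and 24.
Keeping only sets containing 4.
Enumerating: {1,4,6}, {2,4,5}.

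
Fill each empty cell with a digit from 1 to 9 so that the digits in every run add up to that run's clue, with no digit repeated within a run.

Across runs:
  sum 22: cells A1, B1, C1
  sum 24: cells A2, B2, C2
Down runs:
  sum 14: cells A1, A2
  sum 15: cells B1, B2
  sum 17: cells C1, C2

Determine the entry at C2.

8

24 in 3 cells must be {7,8,9}; 17 in 2 cells must be {8,9}.
Nothing is forced directly, so branch on C1, whose candidates are 8 or 9. If C1 = 8: that forces B1 = 9, after which B2 would have to be in {7,8,9} for the 24 across but in {6} for the 15 down — contradiction. So C1 = 9.
C2 = 17 − 9 = 8 completes the 17 down.
Given what's placed, A2 must be 9 to fit the 24 across and 14 down.
B2 = 24 − 17 = 7 completes the 24 across.
A1 = 14 − 9 = 5 completes the 14 down.
B1 = 22 − 14 = 8 completes the 22 across.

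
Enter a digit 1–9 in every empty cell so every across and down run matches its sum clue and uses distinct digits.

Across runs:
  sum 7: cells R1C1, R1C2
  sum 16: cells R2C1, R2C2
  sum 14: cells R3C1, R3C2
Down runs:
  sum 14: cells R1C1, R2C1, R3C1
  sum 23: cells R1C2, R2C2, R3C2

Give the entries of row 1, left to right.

1 6

16 in 2 cells must be {7,9}; 23 in 3 cells must be {6,8,9}.
The 7 across and the 23 down share only 6, so R1C2 = 6.
Given what's placed, R2C2 must be 9 to fit the 16 across and 23 down.
R3C2 = 23 − 15 = 8 completes the 23 down.
R1C1 = 7 − 6 = 1 completes the 7 across.
R2C1 = 16 − 9 = 7 completes the 16 across.
R3C1 = 14 − 8 = 6 completes the 14 across.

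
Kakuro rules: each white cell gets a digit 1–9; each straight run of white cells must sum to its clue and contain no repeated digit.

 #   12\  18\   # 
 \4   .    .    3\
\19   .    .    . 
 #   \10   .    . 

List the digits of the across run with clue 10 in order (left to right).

9 1

4 in 2 cells must be {1,3}; 3 in 2 cells must be {1,2}.
The 4 across and the 12 down share only 3, so R1C1 = 3.
R1C2 = 4 − 3 = 1 completes the 4 across.
R2C1 = 12 − 3 = 9 completes the 12 down.
R2C2 = 8: the only remaining digit allowed by both the 19 across and the 18 down.
R2C3 = 19 − 17 = 2 completes the 19 across.
R3C2 = 18 − 9 = 9 completes the 18 down.
R3C3 = 10 − 9 = 1 completes the 10 across.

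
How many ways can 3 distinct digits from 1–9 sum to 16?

3 distinct digits from 1–9 sum between 6 and 24.

8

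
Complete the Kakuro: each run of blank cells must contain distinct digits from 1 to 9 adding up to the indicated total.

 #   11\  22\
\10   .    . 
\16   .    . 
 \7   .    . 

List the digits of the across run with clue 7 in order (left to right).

1, 6

16 in 2 cells must be {7,9}.
The 16 across and the 11 down share only 7, so R2C1 = 7.
R2C2 = 16 − 7 = 9 completes the 16 across.
Nothing is forced directly, so branch on R1C1, whose candidates are 1 or 3. If R1C1 = 1: then R1C2 would have to be in {9} for the 10 across but in {5,6,7,8} for the 22 down — contradiction. So R1C1 = 3.
R1C2 = 10 − 3 = 7 completes the 10 across.
R3C1 = 11 − 10 = 1 completes the 11 down.
R3C2 = 7 − 1 = 6 completes the 7 across.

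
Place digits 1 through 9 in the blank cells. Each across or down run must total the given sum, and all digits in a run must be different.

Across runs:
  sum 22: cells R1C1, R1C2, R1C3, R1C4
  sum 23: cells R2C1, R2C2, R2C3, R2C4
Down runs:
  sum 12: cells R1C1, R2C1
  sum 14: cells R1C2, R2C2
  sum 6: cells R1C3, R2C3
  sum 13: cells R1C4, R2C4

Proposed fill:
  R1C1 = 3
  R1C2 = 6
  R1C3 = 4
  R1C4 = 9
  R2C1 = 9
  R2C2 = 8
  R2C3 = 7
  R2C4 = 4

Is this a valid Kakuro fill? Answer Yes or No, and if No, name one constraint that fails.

No — the across run R2C1–R2C4 sums to 28, not 23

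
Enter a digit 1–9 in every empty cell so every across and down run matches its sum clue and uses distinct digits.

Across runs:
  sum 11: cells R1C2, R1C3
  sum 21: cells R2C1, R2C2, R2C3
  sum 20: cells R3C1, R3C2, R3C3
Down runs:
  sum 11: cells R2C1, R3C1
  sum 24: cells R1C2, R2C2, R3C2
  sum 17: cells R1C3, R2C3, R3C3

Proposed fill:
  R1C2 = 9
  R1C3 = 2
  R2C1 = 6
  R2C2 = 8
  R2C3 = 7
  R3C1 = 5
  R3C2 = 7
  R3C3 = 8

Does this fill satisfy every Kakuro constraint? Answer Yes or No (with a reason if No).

Across: 9+2=11; 6+8+7=21; 5+7+8=20. Down: 6+5=11; 9+8+7=24; 2+7+8=17. No digit repeats within any run.

Yes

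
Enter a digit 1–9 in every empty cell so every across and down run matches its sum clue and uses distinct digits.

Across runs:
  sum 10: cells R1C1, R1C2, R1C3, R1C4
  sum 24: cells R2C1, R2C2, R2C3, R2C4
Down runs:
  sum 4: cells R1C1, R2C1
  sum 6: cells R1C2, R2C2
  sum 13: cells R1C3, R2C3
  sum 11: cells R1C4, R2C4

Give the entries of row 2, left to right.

3, 4, 9, 8

10 in 4 cells must be {1,2,3,4}; 4 in 2 cells must be {1,3}.
Only 4 fits R1C3 under both its across sum 10 and down sum 13.
R2C3 = 13 − 4 = 9 completes the 13 down.
Nothing is forced directly, so branch on R1C1, whose candidates are 1 or 3. If R1C1 = 3: that forces R1C4 = 2, R2C1 = 1, after which R2C2 would have to be in {6,8} for the 24 across but in {1,2,4,5} for the 6 down — contradiction. So R1C1 = 1.
R1C2 = 2: the only remaining digit allowed by both the 10 across and the 6 down.
R1C4 = 10 − 7 = 3 completes the 10 across.
R2C1 = 4 − 1 = 3 completes the 4 down.
R2C2 = 6 − 2 = 4 completes the 6 down.
R2C4 = 24 − 16 = 8 completes the 24 across.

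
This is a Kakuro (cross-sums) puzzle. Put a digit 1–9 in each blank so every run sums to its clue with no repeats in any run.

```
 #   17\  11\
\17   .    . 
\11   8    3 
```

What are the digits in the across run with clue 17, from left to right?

9 8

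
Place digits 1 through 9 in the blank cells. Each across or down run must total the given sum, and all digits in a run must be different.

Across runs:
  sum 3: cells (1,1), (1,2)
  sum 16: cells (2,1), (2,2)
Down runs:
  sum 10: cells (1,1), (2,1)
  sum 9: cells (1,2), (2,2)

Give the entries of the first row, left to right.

3 in 2 cells must be {1,2}; 16 in 2 cells must be {7,9}.
The 16 across and the 9 down share only 7, so (2,2) = 7.
(1,2) = 9 − 7 = 2 completes the 9 down.
(2,1) = 16 − 7 = 9 completes the 16 across.
(1,1) = 3 − 2 = 1 completes the 3 across.

1 2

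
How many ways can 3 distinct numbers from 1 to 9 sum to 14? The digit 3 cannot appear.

3 distinct digits from 1–9 sum between 6 and 24.
Dropping sets that contain 3.
Enumerating: {1,4,9}, {1,5,8}, {1,6,7}, {2,4,8}, {2,5,7}.

5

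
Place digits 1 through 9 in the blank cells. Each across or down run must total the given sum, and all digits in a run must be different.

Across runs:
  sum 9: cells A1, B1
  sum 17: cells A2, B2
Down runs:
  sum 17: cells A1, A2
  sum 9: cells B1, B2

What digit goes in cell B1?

17 in 2 cells must be {8,9}.
The 9 across and the 17 down share only 8, so A1 = 8.
B1 = 9 − 8 = 1 completes the 9 across.
A2 = 17 − 8 = 9 completes the 17 down.
B2 = 17 − 9 = 8 completes the 17 across.

1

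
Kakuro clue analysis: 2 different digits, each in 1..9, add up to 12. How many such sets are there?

3

2 distinct digits from 1–9 sum between 3 and 17.
Enumerating: {3,9}, {4,8}, {5,7}.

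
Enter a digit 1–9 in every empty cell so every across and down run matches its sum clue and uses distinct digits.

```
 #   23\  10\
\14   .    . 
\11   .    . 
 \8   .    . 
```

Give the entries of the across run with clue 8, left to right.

23 in 3 cells must be {6,8,9}.
The 8 across and the 23 down share only 6, so R3C1 = 6.
R3C2 = 8 − 6 = 2 completes the 8 across.
Given what's placed, R1C2 must be 5 to fit the 14 across and 10 down.
R2C2 = 10 − 7 = 3 completes the 10 down.
R1C1 = 14 − 5 = 9 completes the 14 across.
R2C1 = 11 − 3 = 8 completes the 11 across.

6 2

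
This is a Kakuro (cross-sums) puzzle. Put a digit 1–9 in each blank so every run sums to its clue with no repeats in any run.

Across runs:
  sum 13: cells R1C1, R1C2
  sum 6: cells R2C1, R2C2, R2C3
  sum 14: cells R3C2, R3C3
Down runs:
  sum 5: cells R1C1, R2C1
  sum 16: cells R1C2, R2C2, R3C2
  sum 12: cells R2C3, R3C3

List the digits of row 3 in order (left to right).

5 9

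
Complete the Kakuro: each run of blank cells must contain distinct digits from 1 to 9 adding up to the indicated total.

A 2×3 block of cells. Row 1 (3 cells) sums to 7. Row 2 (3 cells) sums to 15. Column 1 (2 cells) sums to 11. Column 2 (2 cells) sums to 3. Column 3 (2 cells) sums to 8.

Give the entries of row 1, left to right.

7 in 3 cells must be {1,2,4}; 3 in 2 cells must be {1,2}.
Nothing is forced directly, so branch on (1,1), whose candidates are 2 or 4. If (1,1) = 2: that forces (1,2) = 1, after which (1,3) would have to be in {4} for the 7 across but in {1,2,3,5,6,7} for the 8 down — contradiction. So (1,1) = 4.
(2,1) = 11 − 4 = 7 completes the 11 down.
Given what's placed, (2,2) must be 2 to fit the 15 across and 3 down.
(2,3) = 15 − 9 = 6 completes the 15 across.
(1,2) = 3 − 2 = 1 completes the 3 down.
(1,3) = 7 − 5 = 2 completes the 7 across.

4 1 2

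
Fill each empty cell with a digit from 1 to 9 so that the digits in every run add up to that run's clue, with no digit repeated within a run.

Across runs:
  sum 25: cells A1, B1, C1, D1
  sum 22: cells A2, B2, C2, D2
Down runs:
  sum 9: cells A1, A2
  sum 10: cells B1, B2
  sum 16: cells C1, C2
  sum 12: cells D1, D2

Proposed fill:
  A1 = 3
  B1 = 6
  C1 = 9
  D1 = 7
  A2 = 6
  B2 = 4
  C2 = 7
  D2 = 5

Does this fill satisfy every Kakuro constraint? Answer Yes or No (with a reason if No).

Yes

Across: 3+6+9+7=25; 6+4+7+5=22. Down: 3+6=9; 6+4=10; 9+7=16; 7+5=12. No digit repeats within any run.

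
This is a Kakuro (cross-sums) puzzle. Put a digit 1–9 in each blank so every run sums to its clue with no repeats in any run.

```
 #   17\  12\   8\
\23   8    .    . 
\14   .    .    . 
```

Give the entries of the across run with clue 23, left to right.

23 in 3 cells must be {6,8,9}; 17 in 2 cells must be {8,9}.
R1C2 = 9: the only remaining digit allowed by both the 23 across and the 12 down.
R1C3 = 23 − 17 = 6 completes the 23 across.
R2C1 = 17 − 8 = 9 completes the 17 down.
R2C2 = 12 − 9 = 3 completes the 12 down.
R2C3 = 14 − 12 = 2 completes the 14 across.

8, 9, 6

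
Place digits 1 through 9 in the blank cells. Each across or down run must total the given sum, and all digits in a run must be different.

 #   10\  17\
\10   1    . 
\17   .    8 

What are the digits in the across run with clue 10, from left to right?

1 9

17 in 2 cells must be {8,9}.
R1C2 = 10 − 1 = 9 completes the 10 across.
R2C1 = 17 − 8 = 9 completes the 17 across.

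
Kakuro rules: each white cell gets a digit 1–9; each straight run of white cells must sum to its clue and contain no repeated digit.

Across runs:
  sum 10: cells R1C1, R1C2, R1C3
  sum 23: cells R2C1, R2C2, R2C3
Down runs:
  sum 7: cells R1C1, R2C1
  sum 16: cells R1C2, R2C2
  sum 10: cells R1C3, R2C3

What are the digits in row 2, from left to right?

6 9 8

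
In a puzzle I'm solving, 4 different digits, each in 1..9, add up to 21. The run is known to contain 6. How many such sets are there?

5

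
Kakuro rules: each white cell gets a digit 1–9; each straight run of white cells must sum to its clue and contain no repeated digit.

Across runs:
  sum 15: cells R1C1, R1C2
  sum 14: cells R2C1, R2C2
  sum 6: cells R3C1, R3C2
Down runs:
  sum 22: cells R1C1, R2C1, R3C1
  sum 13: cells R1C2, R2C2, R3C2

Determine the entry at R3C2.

The 6 across and the 22 down share only 5, so R3C1 = 5.
R3C2 = 6 − 5 = 1 completes the 6 across.
Nothing is forced directly, so branch on R1C1, whose candidates are 8 or 9. If R1C1 = 9: then R1C2 would have to be in {6} for the 15 across but in {3,4,5,7,8,9} for the 13 down — contradiction. So R1C1 = 8.
R1C2 = 15 − 8 = 7 completes the 15 across.
R2C1 = 22 − 13 = 9 completes the 22 down.
R2C2 = 14 − 9 = 5 completes the 14 across.

1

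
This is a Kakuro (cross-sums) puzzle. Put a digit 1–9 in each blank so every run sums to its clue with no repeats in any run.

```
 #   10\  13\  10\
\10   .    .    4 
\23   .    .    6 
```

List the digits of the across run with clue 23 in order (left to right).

9, 8, 6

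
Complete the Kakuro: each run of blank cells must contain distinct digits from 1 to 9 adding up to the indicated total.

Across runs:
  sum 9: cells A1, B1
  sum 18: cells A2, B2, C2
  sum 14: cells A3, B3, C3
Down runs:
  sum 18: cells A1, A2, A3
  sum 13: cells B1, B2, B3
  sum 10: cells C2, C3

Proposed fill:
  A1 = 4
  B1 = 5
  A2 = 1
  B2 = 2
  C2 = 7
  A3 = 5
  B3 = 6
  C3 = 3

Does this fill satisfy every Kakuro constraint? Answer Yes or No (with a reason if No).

No — the across run A2–C2 sums to 10, not 18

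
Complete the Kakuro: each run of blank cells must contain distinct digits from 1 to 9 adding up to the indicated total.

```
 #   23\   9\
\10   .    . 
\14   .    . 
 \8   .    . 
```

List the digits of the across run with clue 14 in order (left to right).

8 6

23 in 3 cells must be {6,8,9}.
The 8 across and the 23 down share only 6, so R3C1 = 6.
R3C2 = 8 − 6 = 2 completes the 8 across.
Given what's placed, R2C2 must be 6 to fit the 14 across and 9 down.
R1C2 = 9 − 8 = 1 completes the 9 down.
R2C1 = 14 − 6 = 8 completes the 14 across.
R1C1 = 10 − 1 = 9 completes the 10 across.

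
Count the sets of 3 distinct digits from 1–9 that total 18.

7

3 distinct digits from 1–9 sum between 6 and 24.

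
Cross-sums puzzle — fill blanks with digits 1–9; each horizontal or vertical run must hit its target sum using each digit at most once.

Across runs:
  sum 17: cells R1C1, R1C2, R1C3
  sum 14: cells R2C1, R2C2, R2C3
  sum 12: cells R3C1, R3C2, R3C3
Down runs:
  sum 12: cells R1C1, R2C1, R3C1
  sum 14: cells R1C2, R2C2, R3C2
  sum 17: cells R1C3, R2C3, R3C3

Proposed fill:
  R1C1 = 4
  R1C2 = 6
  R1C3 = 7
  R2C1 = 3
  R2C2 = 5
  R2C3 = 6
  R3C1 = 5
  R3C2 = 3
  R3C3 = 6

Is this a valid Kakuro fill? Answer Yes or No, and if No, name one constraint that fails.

No — the across run R3C1–R3C3 sums to 14, not 12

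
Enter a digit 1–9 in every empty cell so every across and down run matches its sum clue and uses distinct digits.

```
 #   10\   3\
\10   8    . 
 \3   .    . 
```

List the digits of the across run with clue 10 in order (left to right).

3 in 2 cells must be {1,2}.
R1C2 = 10 − 8 = 2 completes the 10 across.
R2C1 = 10 − 8 = 2 completes the 10 down.
R2C2 = 3 − 2 = 1 completes the 3 across.

8, 2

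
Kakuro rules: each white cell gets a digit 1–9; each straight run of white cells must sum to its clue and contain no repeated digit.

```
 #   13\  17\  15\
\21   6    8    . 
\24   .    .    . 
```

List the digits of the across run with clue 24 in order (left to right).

24 in 3 cells must be {7,8,9}; 17 in 2 cells must be {8,9}.
R1C3 = 21 − 14 = 7 completes the 21 across.
R2C1 = 13 − 6 = 7 completes the 13 down.
R2C2 = 17 − 8 = 9 completes the 17 down.
R2C3 = 24 − 16 = 8 completes the 24 across.

7 9 8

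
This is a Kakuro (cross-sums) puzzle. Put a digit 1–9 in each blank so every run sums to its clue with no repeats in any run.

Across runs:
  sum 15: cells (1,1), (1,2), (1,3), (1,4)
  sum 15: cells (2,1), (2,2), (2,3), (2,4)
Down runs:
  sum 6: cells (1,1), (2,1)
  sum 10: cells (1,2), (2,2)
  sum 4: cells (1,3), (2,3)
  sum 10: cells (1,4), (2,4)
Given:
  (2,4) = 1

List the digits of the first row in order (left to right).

4 in 2 cells must be {1,3}.
(1,4) = 10 − 1 = 9 completes the 10 down.
Given what's placed, (2,3) must be 3 to fit the 15 across and 4 down.
(1,3) = 4 − 3 = 1 completes the 4 down.
Given what's placed, (1,1) must be 2 to fit the 15 across and 6 down.
(1,2) = 15 − 12 = 3 completes the 15 across.
(2,1) = 6 − 2 = 4 completes the 6 down.
(2,2) = 15 − 8 = 7 completes the 15 across.

2 3 1 9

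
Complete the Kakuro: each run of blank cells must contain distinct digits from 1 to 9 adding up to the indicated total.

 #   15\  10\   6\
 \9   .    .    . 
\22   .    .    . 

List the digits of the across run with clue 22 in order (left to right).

9, 8, 5

The 9 across and the 15 down share only 6, so R1C1 = 6.
R2C1 = 15 − 6 = 9 completes the 15 down.
Given what's placed, R2C3 must be 5 to fit the 22 across and 6 down.
R1C3 = 6 − 5 = 1 completes the 6 down.
R2C2 = 22 − 14 = 8 completes the 22 across.
R1C2 = 9 − 7 = 2 completes the 9 across.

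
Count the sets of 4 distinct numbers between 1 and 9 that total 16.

8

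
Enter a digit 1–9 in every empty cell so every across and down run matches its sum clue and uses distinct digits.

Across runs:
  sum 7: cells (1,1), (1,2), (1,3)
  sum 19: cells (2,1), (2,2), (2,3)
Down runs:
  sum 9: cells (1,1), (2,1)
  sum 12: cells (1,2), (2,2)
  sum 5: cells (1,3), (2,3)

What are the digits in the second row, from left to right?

7 in 3 cells must be {1,2,4}.
The 7 across and the 12 down share only 4, so (1,2) = 4.
(2,2) = 12 − 4 = 8 completes the 12 down.
Nothing is forced directly, so branch on (2,3), whose candidates are 2 or 4. If (2,3) = 2: then (1,3) would have to be in {1,2} for the 7 across but in {3} for the 5 down — contradiction. So (2,3) = 4.
(1,3) = 5 − 4 = 1 completes the 5 down.
(2,1) = 19 − 12 = 7 completes the 19 across.
(1,1) = 7 − 5 = 2 completes the 7 across.

7 8 4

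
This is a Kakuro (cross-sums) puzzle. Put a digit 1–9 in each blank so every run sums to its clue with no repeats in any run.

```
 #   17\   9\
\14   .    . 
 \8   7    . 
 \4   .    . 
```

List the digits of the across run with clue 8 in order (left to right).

4 in 2 cells must be {1,3}.
R2C2 = 8 − 7 = 1 completes the 8 across.
Given what's placed, R3C1 must be 1 to fit the 4 across and 17 down.
R3C2 = 4 − 1 = 3 completes the 4 across.
R1C1 = 17 − 8 = 9 completes the 17 down.
R1C2 = 14 − 9 = 5 completes the 14 across.

7, 1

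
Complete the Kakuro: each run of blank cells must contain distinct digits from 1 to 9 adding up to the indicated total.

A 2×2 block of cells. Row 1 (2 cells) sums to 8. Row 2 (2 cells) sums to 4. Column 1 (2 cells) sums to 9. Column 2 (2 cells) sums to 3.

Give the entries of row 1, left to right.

4 in 2 cells must be {1,3}; 3 in 2 cells must be {1,2}.
The 4 across and the 3 down share only 1, so (2,2) = 1.
(1,2) = 3 − 1 = 2 completes the 3 down.
(2,1) = 4 − 1 = 3 completes the 4 across.
(1,1) = 8 − 2 = 6 completes the 8 across.

6 2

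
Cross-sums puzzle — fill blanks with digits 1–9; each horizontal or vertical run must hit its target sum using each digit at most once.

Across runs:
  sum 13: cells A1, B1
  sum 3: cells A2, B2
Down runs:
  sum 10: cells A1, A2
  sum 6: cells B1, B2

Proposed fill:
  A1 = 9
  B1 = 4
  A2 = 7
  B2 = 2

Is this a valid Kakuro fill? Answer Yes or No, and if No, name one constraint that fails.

No — the across run A2–B2 sums to 9, not 3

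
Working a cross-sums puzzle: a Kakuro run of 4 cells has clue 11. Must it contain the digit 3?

Yes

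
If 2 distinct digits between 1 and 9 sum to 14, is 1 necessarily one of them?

No

Counterexample: {5,9} sums to 14 without using 1.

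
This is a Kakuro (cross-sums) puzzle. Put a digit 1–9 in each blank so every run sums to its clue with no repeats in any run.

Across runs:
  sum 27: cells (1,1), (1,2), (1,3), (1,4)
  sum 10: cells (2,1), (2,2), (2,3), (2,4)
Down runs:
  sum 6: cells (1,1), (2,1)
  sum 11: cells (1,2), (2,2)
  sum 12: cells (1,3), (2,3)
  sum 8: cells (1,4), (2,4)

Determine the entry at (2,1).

1

10 in 4 cells must be {1,2,3,4}.
Nothing is forced directly, so branch on (1,1), whose candidates are 4 or 5. If (1,1) = 4: that forces (1,4) = 6, (2,1) = 2, after which (2,4) would have to be in {1,3,4} for the 10 across but in {2} for the 8 down — contradiction. So (1,1) = 5.
(2,1) = 6 − 5 = 1 completes the 6 down.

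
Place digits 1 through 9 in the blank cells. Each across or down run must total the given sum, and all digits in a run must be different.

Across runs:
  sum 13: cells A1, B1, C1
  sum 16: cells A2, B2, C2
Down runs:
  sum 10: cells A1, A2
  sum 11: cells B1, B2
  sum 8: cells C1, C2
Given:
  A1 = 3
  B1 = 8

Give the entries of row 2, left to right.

7 3 6

C1 = 13 − 11 = 2 completes the 13 across.
A2 = 10 − 3 = 7 completes the 10 down.
B2 = 11 − 8 = 3 completes the 11 down.
C2 = 16 − 10 = 6 completes the 16 across.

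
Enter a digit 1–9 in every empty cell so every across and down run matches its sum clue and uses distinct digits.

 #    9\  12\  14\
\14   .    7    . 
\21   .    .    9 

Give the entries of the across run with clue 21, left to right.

R1C3 = 14 − 9 = 5 completes the 14 down.
R2C2 = 12 − 7 = 5 completes the 12 down.
R1C1 = 14 − 12 = 2 completes the 14 across.
R2C1 = 21 − 14 = 7 completes the 21 across.

7, 5, 9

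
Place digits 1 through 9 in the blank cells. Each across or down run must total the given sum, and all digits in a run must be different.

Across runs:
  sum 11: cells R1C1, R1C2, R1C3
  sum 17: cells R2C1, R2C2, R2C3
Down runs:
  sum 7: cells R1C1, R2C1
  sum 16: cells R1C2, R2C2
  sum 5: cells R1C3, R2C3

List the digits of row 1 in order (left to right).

1 7 3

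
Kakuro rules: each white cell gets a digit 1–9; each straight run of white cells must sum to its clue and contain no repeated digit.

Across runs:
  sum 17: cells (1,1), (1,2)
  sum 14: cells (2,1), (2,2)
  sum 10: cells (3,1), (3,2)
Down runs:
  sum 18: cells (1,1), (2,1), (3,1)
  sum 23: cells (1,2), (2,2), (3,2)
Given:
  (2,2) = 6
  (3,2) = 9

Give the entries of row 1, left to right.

17 in 2 cells must be {8,9}; 23 in 3 cells must be {6,8,9}.
(1,2) = 23 − 15 = 8 completes the 23 down.
(2,1) = 14 − 6 = 8 completes the 14 across.
(3,1) = 10 − 9 = 1 completes the 10 across.
(1,1) = 17 − 8 = 9 completes the 17 across.

9 8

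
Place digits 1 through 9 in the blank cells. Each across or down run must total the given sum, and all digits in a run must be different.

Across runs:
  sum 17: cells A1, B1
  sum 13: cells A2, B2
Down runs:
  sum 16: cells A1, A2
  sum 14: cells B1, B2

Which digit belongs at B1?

17 in 2 cells must be {8,9}; 16 in 2 cells must be {7,9}.
The 17 across and the 16 down share only 9, so A1 = 9.
B1 = 17 − 9 = 8 completes the 17 across.
A2 = 16 − 9 = 7 completes the 16 down.
B2 = 13 − 7 = 6 completes the 13 across.

8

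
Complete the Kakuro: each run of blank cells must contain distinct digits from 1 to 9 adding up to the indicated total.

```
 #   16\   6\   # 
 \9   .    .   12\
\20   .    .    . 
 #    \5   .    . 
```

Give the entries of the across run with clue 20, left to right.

16 in 2 cells must be {7,9}; 6 in 3 cells must be {1,2,3}.
The 9 across and the 16 down share only 7, so R1C1 = 7.
R1C2 = 9 − 7 = 2 completes the 9 across.
R2C1 = 16 − 7 = 9 completes the 16 down.
R2C2 = 3: the only remaining digit allowed by both the 20 across and the 6 down.
R2C3 = 20 − 12 = 8 completes the 20 across.
R3C2 = 6 − 5 = 1 completes the 6 down.
R3C3 = 5 − 1 = 4 completes the 5 across.

9 3 8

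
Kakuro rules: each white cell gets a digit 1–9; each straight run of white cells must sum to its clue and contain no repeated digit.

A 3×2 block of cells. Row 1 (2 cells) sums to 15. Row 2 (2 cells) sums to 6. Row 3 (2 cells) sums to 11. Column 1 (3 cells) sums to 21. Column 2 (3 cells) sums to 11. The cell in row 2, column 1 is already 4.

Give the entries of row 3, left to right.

8 3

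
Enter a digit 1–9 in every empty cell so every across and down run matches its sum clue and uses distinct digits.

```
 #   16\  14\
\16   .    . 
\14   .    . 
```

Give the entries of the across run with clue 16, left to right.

7 9

16 in 2 cells must be {7,9}.
The 16 across and the 14 down share only 9, so R1C2 = 9.
The 14 across and the 16 down share only 9, so R2C1 = 9.
R2C2 = 14 − 9 = 5 completes the 14 across.
R1C1 = 16 − 9 = 7 completes the 16 across.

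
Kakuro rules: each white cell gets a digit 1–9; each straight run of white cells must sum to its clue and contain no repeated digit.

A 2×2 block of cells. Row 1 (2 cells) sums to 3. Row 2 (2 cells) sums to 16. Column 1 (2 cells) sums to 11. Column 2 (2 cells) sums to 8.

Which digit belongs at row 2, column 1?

3 in 2 cells must be {1,2}; 16 in 2 cells must be {7,9}.
The 3 across and the 11 down share only 2, so (1,1) = 2.
(1,2) = 3 − 2 = 1 completes the 3 across.
(2,1) = 11 − 2 = 9 completes the 11 down.
(2,2) = 16 − 9 = 7 completes the 16 across.

9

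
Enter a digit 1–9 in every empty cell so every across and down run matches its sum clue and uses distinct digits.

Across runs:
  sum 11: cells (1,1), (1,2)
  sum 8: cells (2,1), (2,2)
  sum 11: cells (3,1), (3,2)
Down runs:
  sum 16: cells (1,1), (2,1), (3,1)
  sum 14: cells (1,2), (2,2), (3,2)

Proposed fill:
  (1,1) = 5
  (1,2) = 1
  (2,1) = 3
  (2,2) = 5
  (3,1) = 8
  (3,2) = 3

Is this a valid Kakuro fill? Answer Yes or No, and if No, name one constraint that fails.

No — the down run (1,2)–(3,2) sums to 9, not 14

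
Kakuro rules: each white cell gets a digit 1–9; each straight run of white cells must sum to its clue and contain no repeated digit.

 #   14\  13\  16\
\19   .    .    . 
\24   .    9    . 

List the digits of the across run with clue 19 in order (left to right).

24 in 3 cells must be {7,8,9}; 16 in 2 cells must be {7,9}.
R1C2 = 13 − 9 = 4 completes the 13 down.
R2C1 = 8: the only remaining digit allowed by both the 24 across and the 14 down.
R2C3 = 24 − 17 = 7 completes the 24 across.
R1C1 = 14 − 8 = 6 completes the 14 down.
R1C3 = 19 − 10 = 9 completes the 19 across.

6 4 9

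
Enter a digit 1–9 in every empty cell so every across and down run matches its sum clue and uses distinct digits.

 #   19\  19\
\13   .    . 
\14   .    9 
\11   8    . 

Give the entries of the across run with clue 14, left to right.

5 9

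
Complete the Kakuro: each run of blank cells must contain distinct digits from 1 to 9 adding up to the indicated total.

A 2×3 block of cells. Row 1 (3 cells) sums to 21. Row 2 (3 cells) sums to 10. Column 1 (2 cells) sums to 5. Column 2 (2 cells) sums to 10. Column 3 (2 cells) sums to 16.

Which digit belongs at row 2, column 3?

7

16 in 2 cells must be {7,9}.
The 21 across and the 5 down share only 4, so (1,1) = 4.
Given what's placed, (1,3) must be 9 to fit the 21 across and 16 down.
(2,1) = 5 − 4 = 1 completes the 5 down.
(2,3) = 16 − 9 = 7 completes the 16 down.
(1,2) = 21 − 13 = 8 completes the 21 across.
(2,2) = 10 − 8 = 2 completes the 10 across.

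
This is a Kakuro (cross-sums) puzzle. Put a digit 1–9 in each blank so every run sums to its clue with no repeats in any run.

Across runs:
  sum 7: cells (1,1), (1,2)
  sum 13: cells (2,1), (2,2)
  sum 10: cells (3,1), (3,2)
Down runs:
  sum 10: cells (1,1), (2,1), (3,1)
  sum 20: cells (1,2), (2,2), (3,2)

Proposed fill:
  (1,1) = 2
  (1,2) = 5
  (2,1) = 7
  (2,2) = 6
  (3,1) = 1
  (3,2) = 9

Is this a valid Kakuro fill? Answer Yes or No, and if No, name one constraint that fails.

Yes

Across: 2+5=7; 7+6=13; 1+9=10. Down: 2+7+1=10; 5+6+9=20. No digit repeats within any run.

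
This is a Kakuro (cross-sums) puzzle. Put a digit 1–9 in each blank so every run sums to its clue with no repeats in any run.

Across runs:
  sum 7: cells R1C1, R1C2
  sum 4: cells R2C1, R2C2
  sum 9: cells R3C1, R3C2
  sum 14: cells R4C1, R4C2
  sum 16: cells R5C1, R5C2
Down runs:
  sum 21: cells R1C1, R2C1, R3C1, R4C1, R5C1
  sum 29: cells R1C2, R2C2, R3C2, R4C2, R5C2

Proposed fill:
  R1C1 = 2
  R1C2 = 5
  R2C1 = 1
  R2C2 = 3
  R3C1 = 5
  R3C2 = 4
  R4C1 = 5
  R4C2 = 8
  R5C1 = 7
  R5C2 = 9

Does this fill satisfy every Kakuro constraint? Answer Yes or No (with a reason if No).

No — the across run R4C1–R4C2 sums to 13, not 14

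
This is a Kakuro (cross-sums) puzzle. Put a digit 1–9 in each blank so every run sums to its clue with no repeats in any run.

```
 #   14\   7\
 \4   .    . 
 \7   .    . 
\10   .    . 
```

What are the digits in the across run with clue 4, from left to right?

4 in 2 cells must be {1,3}; 7 in 3 cells must be {1,2,4}.
The 4 across and the 7 down share only 1, so R1C2 = 1.
R1C1 = 4 − 1 = 3 completes the 4 across.
Nothing is forced directly, so branch on R2C2, whose candidates are 2 or 4. If R2C2 = 4: then R2C1 would have to be in {3} for the 7 across but in {2,4,5,6,7,9} for the 14 down — contradiction. So R2C2 = 2.
R2C1 = 7 − 2 = 5 completes the 7 across.
R3C1 = 14 − 8 = 6 completes the 14 down.
R3C2 = 10 − 6 = 4 completes the 10 across.

3 1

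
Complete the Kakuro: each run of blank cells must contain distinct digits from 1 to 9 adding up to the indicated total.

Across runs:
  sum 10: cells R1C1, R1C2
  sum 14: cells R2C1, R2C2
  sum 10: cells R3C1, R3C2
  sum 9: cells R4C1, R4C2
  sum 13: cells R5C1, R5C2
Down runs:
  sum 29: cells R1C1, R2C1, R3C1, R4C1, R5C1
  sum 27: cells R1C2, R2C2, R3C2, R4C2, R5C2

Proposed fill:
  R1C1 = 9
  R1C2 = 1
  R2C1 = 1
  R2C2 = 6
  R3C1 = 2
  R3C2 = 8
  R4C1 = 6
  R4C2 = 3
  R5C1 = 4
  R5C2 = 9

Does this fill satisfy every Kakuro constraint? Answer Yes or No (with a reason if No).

No — the across run R2C1–R2C2 sums to 7, not 14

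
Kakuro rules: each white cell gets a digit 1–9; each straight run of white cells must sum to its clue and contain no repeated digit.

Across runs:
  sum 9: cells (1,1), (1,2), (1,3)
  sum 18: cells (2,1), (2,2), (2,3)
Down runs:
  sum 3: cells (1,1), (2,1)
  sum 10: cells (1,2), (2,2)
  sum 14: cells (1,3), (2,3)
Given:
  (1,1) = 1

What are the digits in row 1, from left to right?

1 3 5

3 in 2 cells must be {1,2}.
(2,1) = 3 − 1 = 2 completes the 3 down.
Given what's placed, (2,3) must be 9 to fit the 18 across and 14 down.
(1,3) = 14 − 9 = 5 completes the 14 down.
(2,2) = 18 − 11 = 7 completes the 18 across.
(1,2) = 9 − 6 = 3 completes the 9 across.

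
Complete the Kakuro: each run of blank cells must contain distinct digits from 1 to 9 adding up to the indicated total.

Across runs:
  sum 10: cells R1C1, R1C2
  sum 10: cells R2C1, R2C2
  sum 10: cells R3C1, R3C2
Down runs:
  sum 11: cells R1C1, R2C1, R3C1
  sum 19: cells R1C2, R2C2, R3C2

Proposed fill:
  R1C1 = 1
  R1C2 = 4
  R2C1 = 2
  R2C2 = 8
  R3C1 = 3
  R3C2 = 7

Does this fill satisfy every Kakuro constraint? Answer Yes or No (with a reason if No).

No — the across run R1C1–R1C2 sums to 5, not 10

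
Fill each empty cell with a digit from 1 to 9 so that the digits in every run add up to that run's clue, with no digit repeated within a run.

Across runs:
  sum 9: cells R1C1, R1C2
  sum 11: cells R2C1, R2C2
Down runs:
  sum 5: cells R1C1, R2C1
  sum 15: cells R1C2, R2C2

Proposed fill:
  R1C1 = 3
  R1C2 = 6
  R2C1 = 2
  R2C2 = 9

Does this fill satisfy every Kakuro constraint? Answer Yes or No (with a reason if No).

Across: 3+6=9; 2+9=11. Down: 3+2=5; 6+9=15. No digit repeats within any run.

Yes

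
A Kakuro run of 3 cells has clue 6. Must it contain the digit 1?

Yes

The only way to make 6 from 3 distinct digits is {1,2,3}, which contains 1.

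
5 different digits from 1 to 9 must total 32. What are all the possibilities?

{2,6,7,8,9}; {3,5,7,8,9}; {4,5,6,8,9}

5 distinct digits from 1–9 sum between 15 and 35.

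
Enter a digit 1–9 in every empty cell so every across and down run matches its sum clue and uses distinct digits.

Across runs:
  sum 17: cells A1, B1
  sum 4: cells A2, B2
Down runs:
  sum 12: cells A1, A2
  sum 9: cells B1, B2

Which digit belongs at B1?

8

17 in 2 cells must be {8,9}; 4 in 2 cells must be {1,3}.
The 17 across and the 9 down share only 8, so B1 = 8.
The 4 across and the 12 down share only 3, so A2 = 3.
B2 = 4 − 3 = 1 completes the 4 across.
A1 = 17 − 8 = 9 completes the 17 across.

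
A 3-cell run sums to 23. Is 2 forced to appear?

No

The only way to make 23 from 3 distinct digits is {6,8,9}, which does not contain 2.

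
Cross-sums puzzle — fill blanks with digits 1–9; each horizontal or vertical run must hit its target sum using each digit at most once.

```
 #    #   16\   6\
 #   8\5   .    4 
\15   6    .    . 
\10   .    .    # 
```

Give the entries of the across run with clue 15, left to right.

6 7 2

R1C2 = 5 − 4 = 1 completes the 5 across.
R2C3 = 6 − 4 = 2 completes the 6 down.
R3C1 = 8 − 6 = 2 completes the 8 down.
R3C2 = 10 − 2 = 8 completes the 10 across.
R2C2 = 15 − 8 = 7 completes the 15 across.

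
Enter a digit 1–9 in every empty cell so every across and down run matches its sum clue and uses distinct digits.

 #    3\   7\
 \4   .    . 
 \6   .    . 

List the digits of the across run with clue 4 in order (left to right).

1, 3

4 in 2 cells must be {1,3}; 3 in 2 cells must be {1,2}.
The 4 across and the 3 down share only 1, so R1C1 = 1.
R1C2 = 4 − 1 = 3 completes the 4 across.
R2C1 = 3 − 1 = 2 completes the 3 down.
R2C2 = 6 − 2 = 4 completes the 6 across.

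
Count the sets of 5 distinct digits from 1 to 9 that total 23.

11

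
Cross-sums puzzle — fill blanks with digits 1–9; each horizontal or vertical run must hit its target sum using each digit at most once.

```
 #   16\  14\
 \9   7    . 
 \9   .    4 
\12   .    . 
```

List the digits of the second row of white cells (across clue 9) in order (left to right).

5 4

R1C2 = 9 − 7 = 2 completes the 9 across.
R2C1 = 9 − 4 = 5 completes the 9 across.
R3C1 = 16 − 12 = 4 completes the 16 down.
R3C2 = 12 − 4 = 8 completes the 12 across.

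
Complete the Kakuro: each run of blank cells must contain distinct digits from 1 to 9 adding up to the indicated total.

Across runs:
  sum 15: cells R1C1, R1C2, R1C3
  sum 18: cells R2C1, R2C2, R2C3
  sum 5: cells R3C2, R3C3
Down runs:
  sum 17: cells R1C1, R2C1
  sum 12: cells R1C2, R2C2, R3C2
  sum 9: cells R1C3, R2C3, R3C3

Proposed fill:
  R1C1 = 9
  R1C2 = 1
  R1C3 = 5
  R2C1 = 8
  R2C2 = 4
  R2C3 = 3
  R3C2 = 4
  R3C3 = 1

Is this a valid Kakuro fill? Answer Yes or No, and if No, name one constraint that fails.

No — the down run R1C2–R3C2 sums to 9, not 12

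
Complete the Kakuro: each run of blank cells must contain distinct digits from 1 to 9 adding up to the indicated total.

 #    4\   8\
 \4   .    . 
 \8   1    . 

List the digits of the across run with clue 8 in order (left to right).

1 7

4 in 2 cells must be {1,3}.
R1C1 = 4 − 1 = 3 completes the 4 down.
R1C2 = 4 − 3 = 1 completes the 4 across.
R2C2 = 8 − 1 = 7 completes the 8 across.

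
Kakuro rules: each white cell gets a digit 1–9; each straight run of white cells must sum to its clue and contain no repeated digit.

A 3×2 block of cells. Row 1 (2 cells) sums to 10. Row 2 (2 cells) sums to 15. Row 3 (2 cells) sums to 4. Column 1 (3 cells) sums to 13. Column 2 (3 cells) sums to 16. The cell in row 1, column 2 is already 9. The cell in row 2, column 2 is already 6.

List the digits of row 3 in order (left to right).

4 in 2 cells must be {1,3}.
(1,1) = 10 − 9 = 1 completes the 10 across.
(2,1) = 15 − 6 = 9 completes the 15 across.
(3,1) = 13 − 10 = 3 completes the 13 down.
(3,2) = 4 − 3 = 1 completes the 4 across.

3, 1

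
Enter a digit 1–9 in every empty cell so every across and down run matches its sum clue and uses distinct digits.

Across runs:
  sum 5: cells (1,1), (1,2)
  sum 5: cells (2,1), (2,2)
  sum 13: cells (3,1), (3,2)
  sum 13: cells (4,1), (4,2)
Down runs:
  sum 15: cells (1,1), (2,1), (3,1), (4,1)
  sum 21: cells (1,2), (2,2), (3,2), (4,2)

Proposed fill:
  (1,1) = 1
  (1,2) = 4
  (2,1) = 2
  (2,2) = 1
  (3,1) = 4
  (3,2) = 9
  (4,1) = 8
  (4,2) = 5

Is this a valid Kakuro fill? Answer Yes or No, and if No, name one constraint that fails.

No — the across run (2,1)–(2,2) sums to 3, not 5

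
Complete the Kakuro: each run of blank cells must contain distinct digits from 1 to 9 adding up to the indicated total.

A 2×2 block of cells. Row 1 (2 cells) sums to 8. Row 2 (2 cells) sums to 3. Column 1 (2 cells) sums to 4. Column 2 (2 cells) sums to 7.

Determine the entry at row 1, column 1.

3 in 2 cells must be {1,2}; 4 in 2 cells must be {1,3}.
The 3 across and the 4 down share only 1, so (2,1) = 1.
(2,2) = 3 − 1 = 2 completes the 3 across.
(1,1) = 4 − 1 = 3 completes the 4 down.
(1,2) = 8 − 3 = 5 completes the 8 across.

3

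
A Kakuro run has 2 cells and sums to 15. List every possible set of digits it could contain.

2 distinct digits from 1–9 sum between 3 and 17.

{6,9}; {7,8}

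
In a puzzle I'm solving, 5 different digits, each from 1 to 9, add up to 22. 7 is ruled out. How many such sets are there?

5

5 distinct digits from 1–9 sum between 15 and 35.
Dropping sets that contain 7.
Enumerating: {1,2,4,6,9}, {1,2,5,6,8}, {1,3,4,5,9}, {1,3,4,6,8}, {2,3,4,5,8}.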